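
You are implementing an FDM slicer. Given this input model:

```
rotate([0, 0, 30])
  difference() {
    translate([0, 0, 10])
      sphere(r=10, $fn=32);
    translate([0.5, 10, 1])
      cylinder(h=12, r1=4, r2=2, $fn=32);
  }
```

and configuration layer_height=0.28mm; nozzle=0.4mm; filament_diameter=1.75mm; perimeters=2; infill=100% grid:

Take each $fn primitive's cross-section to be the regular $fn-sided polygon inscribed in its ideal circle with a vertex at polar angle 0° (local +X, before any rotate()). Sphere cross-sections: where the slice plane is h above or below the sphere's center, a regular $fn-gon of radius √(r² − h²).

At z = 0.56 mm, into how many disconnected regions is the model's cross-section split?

At z = 0.56 mm: the r=10 sphere slices to a regular 32-gon of circumradius 3.299 (√(r²−h²) with h=9.44 from center); the cone at (0.5, 10) does not reach this height (z outside [1, 13]); Subtracting the remaining from the first: none of the subtracted shapes is present at this height, so the r=10 sphere is unchanged — 1 connected region; (whole slice rotated 30° about Z — lengths, areas and connectivity unchanged). The result has 1 disconnected region.

1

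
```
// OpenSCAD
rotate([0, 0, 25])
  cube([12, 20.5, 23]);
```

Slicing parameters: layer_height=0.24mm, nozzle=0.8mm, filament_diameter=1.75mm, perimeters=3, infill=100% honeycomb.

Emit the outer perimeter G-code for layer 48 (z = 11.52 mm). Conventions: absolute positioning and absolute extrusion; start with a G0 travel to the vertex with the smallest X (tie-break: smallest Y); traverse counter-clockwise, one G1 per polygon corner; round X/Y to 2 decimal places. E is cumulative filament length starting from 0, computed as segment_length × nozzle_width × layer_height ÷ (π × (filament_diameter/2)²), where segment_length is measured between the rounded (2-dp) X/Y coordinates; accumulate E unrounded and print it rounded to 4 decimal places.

G0 X-8.66 Y18.58 Z11.52
G1 X0.00 Y0.00 E1.6363
G1 X10.88 Y5.07 E2.5945
G1 X2.21 Y23.65 E4.2311
G1 X-8.66 Y18.58 E5.1886

At z = 11.52 mm: the 12×20.5 cube contributes its full rectangle; (whole slice rotated 25° about Z — lengths, areas and connectivity unchanged). The outline is a single polygon with 4 vertices. Extrusion per mm of travel: 0.8 × 0.24 / (π × 0.875²) = 0.079824. Accumulating E over each segment gives final E = 5.1886.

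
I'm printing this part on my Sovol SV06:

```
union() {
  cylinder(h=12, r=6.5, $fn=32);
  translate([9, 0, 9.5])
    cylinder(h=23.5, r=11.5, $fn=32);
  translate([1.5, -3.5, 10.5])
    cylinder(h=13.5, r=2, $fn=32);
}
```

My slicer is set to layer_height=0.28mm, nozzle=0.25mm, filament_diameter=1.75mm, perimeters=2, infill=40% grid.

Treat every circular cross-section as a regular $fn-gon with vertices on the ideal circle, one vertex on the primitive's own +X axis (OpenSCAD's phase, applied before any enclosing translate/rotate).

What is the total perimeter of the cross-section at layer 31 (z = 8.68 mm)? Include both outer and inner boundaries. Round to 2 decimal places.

40.78 mm

At z = 8.68 mm: the r=6.5 cylinder gives a regular 32-gon of circumradius 6.5 (constant along its height) (perimeter = 2·32·6.500·sin(180°/32) = 40.78 mm); the cylinder at (9, 0) does not reach this height (z outside [9.5, 33]); the cylinder at (1.5, -3.5) does not reach this height (z outside [10.5, 24]); Taking the union: only the r=6.5 cylinder is present, so the union is just that shape — boundary = 40.78 mm. Overall, the cross-section is a single solid region. Total boundary length (outer) = 40.78 mm.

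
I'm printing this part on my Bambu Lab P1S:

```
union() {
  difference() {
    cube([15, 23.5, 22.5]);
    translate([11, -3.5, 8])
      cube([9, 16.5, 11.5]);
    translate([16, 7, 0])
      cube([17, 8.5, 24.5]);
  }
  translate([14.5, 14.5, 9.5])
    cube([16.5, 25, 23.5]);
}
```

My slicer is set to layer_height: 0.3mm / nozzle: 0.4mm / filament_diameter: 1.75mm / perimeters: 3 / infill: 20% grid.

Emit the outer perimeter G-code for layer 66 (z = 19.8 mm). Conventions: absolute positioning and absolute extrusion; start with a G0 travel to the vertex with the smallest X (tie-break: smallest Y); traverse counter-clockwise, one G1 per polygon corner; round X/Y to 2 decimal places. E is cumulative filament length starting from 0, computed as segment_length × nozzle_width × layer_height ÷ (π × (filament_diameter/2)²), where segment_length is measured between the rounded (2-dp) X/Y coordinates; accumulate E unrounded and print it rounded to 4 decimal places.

At z = 19.8 mm: the 15×23.5 cube contributes its full rectangle; the cube at (11, -3.5) is absent (z outside [8, 19.5]); the 17×8.5 cube at (16, 7) contributes its full rectangle; After the difference (first − rest): starting from the 15×23.5 cube, the 17×8.5 cube at (16, 7) misses the remaining region (no effect) — 1 connected region; the cube at (14.5, 14.5) is present — its section is the full 16.5×25 rectangle; Merging all regions: the regions partially overlap (shared area 4.50 mm²), so overlapping operands fuse into one piece — 1 connected region. The outline is a single polygon with 8 vertices. Extrusion per mm of travel: 0.4 × 0.3 / (π × 0.875²) = 0.049890. Accumulating E over each segment gives final E = 7.0345.

G0 X0.00 Y0.00 Z19.80
G1 X15.00 Y0.00 E0.7484
G1 X15.00 Y14.50 E1.4718
G1 X31.00 Y14.50 E2.2700
G1 X31.00 Y39.50 E3.5173
G1 X14.50 Y39.50 E4.3404
G1 X14.50 Y23.50 E5.1387
G1 X0.00 Y23.50 E5.8621
G1 X0.00 Y0.00 E7.0345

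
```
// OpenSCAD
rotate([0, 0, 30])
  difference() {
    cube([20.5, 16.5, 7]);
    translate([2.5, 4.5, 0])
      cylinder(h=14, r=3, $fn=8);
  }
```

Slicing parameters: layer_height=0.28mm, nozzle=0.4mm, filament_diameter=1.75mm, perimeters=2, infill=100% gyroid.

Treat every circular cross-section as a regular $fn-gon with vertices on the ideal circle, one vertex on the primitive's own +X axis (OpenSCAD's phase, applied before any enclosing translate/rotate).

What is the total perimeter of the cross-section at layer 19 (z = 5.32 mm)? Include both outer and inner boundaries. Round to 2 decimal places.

87.34 mm

At z = 5.32 mm: the cube (footprint 20.5×16.5) is included at this height (perimeter 74.00 mm); the cylinder at (2.5, 4.5): section is a regular 8-gon, circumradius r=3 (perimeter = 2·8·3.000·sin(180°/8) = 18.37 mm); Subtracting the remaining from the first: starting from the 20.5×16.5 cube, the r=3 cylinder at (2.5, 4.5) partially overlaps it — only the 24.85 mm² overlap (of its 25.46 mm²) is removed, clipping the outline — boundary = 87.34 mm; (rotated 30° about Z; rotation is an isometry so areas/perimeters/island counts are preserved). Overall, the cross-section is a single solid region. Total boundary length (outer) = 87.34 mm.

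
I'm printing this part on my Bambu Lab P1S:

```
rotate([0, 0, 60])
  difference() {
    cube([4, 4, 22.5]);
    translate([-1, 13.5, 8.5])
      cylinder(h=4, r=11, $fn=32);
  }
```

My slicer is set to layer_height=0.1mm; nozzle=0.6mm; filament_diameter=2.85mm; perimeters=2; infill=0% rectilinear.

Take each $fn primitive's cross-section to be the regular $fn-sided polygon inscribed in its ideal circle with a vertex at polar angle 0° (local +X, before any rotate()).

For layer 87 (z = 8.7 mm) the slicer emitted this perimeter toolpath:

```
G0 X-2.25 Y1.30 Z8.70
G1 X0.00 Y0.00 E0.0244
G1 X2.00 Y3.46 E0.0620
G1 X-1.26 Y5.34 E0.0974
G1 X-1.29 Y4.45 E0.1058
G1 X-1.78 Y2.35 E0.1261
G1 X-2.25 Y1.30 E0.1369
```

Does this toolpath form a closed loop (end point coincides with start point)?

yes

Start point (G0): (-2.25, 1.30). End point (last G1): the path returns to the start — closed.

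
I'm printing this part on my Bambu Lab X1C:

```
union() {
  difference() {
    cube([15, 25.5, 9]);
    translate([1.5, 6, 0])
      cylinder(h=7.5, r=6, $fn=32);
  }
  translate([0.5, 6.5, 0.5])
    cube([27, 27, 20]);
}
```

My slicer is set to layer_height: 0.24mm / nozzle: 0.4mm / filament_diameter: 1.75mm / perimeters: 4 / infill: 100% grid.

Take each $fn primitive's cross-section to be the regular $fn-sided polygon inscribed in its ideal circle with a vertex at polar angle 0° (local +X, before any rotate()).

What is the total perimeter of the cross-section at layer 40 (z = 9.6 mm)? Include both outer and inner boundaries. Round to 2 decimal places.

108.00 mm

At z = 9.6 mm: the cube is absent (z outside [0, 9]); the cylinder at (1.5, 6) is not intersected at this z (z outside [0, 7.5]); Subtracting the remaining from the first: the first operand is absent here, so nothing remains; the cube at (0.5, 6.5) (footprint 27×27) is included at this height (perimeter 108.00 mm); Taking the union: only the 27×27 cube at (0.5, 6.5) is present, so the union is just that shape — boundary = 108.00 mm. Overall, the cross-section is a single solid region. Total boundary length (outer) = 108.00 mm.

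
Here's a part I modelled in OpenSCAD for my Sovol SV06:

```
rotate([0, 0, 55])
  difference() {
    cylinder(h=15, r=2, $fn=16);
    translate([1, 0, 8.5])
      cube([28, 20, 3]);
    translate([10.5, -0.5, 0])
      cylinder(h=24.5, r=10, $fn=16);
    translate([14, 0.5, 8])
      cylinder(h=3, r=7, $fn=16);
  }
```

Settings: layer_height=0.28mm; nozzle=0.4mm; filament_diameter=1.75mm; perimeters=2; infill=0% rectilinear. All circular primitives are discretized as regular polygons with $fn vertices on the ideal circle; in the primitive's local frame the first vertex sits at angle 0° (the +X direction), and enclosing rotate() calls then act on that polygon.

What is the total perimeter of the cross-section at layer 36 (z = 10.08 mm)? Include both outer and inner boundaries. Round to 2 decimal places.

11.67 mm

At z = 10.08 mm: the cylinder: section is a regular 16-gon, circumradius r=2 (perimeter = 2·16·2.000·sin(180°/16) = 12.49 mm); the cube at (1, 0) (footprint 28×20) is included at this height (perimeter 96.00 mm); the r=10 cylinder at (10.5, -0.5) gives a regular 16-gon of circumradius 10 (constant along its height) (perimeter = 2·16·10.000·sin(180°/16) = 62.43 mm); the r=7 cylinder at (14, 0.5) gives a regular 16-gon of circumradius 7 (constant along its height) (perimeter = 2·16·7.000·sin(180°/16) = 43.70 mm); Taking the first minus the rest: starting from the r=2 cylinder, the 28×20 cube at (1, 0) partially overlaps it — only the 1.17 mm² overlap (of its 560.00 mm²) is removed, clipping the outline; the r=10 cylinder at (10.5, -0.5) partially overlaps it — only the 2.27 mm² overlap (of its 306.15 mm²) is removed, clipping the outline; the r=7 cylinder at (14, 0.5) misses the remaining region (no effect) — boundary = 11.67 mm; (whole slice rotated 55° about Z — lengths, areas and connectivity unchanged). Overall, the cross-section is a single solid region. Total boundary length (outer) = 11.67 mm.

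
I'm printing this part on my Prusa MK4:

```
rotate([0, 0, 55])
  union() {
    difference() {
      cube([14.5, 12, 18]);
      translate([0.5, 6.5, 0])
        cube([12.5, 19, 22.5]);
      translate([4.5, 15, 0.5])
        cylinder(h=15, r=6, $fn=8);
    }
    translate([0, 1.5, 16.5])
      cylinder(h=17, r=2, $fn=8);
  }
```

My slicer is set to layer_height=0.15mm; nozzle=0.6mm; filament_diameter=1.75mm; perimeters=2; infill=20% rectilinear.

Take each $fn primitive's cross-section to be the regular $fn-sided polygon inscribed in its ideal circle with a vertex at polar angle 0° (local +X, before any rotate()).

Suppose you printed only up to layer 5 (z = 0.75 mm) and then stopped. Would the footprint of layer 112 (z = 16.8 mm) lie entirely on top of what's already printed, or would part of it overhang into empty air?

Compare the two slices. At z = 0.75: the cube (footprint 14.5×12) is included at this height (area 174.00 mm²); the cube at (0.5, 6.5) is present — its section is the full 12.5×19 rectangle (area 237.50 mm²); the r=6 cylinder at (4.5, 15) contributes a regular 8-gon of circumradius 6 (area = (8/2)·6.000²·sin(360°/8) = 101.82 mm²); After the difference (first − rest): starting from the 14.5×12 cube (174.00 mm²), the 12.5×19 cube at (0.5, 6.5) partially overlaps it — only the 68.75 mm² overlap (of its 237.50 mm²) is removed, clipping the outline; the r=6 cylinder at (4.5, 15) partially overlaps it — only the 0.55 mm² overlap (of its 101.82 mm²) is removed, clipping the outline — area = 104.70 mm²; the cylinder at (0, 1.5) is not intersected at this z (z outside [16.5, 33.5]); Merging all regions: only the result so far is present, so the union is just that shape — area = 104.70 mm²; (rotated 55° about Z; rotation is an isometry so areas/perimeters/island counts are preserved). At z = 16.8: the cube (footprint 14.5×12) is included at this height (area 174.00 mm²); the cube at (0.5, 6.5) is present — its section is the full 12.5×19 rectangle (area 237.50 mm²); the cylinder at (4.5, 15) is absent (z outside [0.5, 15.5]); After the difference (first − rest): starting from the 14.5×12 cube (174.00 mm²), the 12.5×19 cube at (0.5, 6.5) partially overlaps it — only the 68.75 mm² overlap (of its 237.50 mm²) is removed, clipping the outline — area = 105.25 mm²; the r=2 cylinder at (0, 1.5) contributes a regular 8-gon of circumradius 2 (area = (8/2)·2.000²·sin(360°/8) = 11.31 mm²); Taking the union: the regions partially overlap — summed areas 116.56 mm² minus the doubly-counted overlap 5.36 mm² gives 111.21 mm² — area = 111.21 mm²; (rotated 55° about Z; rotation is an isometry so areas/perimeters/island counts are preserved). Checking containment: at z = 16.8 the cross-section extends beyond the z = 0.75 cross-section by about 6.51 mm².

part overhangs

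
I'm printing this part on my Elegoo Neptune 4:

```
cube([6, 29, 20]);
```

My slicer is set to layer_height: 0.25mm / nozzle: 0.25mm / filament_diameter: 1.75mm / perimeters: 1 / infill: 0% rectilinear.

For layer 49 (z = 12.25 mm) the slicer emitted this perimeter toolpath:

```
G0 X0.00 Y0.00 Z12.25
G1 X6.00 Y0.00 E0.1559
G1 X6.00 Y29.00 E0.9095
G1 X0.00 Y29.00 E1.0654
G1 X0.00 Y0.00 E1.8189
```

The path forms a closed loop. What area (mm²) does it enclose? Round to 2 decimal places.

Apply the shoelace formula to the sequence of (X, Y) vertices; enclosed area = 174.00 mm².

174.00 mm²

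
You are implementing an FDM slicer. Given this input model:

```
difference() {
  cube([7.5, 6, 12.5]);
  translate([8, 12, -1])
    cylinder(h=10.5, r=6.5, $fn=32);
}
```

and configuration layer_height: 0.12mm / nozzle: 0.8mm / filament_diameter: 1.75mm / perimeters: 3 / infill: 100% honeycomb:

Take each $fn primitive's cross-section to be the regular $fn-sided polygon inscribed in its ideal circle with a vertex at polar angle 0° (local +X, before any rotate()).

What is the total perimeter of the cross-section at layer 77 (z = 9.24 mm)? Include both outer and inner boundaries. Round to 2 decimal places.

At z = 9.24 mm: the 7.5×6 cube contributes its full rectangle (perimeter 27.00 mm); the r=6.5 cylinder at (8, 12) contributes a regular 32-gon of circumradius 6.5 (perimeter = 2·32·6.500·sin(180°/32) = 40.78 mm); After the difference (first − rest): starting from the 7.5×6 cube, the r=6.5 cylinder at (8, 12) partially overlaps it — only the 0.55 mm² overlap (of its 131.88 mm²) is removed, clipping the outline — boundary = 26.61 mm. Overall, the cross-section is a single solid region. Total boundary length (outer) = 26.61 mm.

26.61 mm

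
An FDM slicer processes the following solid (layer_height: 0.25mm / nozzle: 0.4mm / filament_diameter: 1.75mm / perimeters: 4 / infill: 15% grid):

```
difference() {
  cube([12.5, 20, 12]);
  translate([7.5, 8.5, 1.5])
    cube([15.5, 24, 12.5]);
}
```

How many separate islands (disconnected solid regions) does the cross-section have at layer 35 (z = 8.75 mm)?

1

At z = 8.75 mm: the cube is present — its section is the full 12.5×20 rectangle; the cube at (7.5, 8.5) (footprint 15.5×24) is included at this height; After the difference (first − rest): starting from the 12.5×20 cube, the 15.5×24 cube at (7.5, 8.5) partially overlaps it — only the 57.50 mm² overlap (of its 372.00 mm²) is removed, clipping the outline — 1 connected region. Overall, the cross-section is a single solid region. Island count = 1.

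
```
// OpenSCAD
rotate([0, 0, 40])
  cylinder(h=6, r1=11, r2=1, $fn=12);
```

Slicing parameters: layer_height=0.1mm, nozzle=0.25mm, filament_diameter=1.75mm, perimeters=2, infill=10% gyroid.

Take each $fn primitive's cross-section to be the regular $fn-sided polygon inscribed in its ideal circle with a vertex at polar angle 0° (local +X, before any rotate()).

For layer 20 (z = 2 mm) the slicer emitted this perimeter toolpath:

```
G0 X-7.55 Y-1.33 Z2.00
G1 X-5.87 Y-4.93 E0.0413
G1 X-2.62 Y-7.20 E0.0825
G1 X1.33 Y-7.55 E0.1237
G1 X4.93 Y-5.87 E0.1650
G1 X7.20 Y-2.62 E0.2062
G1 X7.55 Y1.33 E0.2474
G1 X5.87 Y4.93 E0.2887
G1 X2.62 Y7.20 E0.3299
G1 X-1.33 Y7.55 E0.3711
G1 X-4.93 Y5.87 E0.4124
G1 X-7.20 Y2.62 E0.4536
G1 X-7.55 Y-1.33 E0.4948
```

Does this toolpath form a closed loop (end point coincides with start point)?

Start point (G0): (-7.55, -1.33). End point (last G1): the path returns to the start — closed.

yes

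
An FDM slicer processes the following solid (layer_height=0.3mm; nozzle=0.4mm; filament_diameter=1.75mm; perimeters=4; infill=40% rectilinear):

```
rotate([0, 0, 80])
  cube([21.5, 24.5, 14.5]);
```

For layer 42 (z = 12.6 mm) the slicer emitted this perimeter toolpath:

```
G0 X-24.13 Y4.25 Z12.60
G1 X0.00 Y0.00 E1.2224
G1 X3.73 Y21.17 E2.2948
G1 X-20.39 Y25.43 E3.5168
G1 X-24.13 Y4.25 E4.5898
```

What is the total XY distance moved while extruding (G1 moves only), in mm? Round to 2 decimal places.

Sum the Euclidean lengths of each G1 segment: total = 92.00 mm.

92.00 mm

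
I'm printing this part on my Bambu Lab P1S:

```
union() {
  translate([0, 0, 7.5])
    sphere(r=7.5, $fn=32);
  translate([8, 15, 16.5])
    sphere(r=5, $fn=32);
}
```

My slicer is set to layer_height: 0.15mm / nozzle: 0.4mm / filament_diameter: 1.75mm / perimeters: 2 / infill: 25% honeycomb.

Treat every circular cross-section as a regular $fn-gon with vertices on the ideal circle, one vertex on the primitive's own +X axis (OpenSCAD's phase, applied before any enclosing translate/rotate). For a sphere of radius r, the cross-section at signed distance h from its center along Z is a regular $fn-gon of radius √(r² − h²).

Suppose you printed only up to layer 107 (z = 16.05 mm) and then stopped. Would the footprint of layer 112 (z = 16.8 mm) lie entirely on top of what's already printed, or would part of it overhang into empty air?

Compare the two slices. At z = 16.05: the sphere does not reach this height (|z−center|=8.550 > r=7.5); the sphere at (8, 15): section is a regular 32-gon, circumradius = √(r²−h²) = √(5²−0.45²) = 4.980 (area = (32/2)·4.980²·sin(360°/32) = 77.40 mm²); Combining (union): only the r=5 sphere at (8, 15) is present, so the union is just that shape — area = 77.40 mm². At z = 16.8: the sphere is absent (|z−center|=9.300 > r=7.5); the r=5 sphere at (8, 15) contributes a regular 32-gon of circumradius √(5²−0.3²) = 4.991 (area = (32/2)·4.991²·sin(360°/32) = 77.76 mm²); Combining (union): only the r=5 sphere at (8, 15) is present, so the union is just that shape — area = 77.76 mm². Checking containment: the cross-section at z = 16.8 is a subset of the cross-section at z = 16.05.

entirely on top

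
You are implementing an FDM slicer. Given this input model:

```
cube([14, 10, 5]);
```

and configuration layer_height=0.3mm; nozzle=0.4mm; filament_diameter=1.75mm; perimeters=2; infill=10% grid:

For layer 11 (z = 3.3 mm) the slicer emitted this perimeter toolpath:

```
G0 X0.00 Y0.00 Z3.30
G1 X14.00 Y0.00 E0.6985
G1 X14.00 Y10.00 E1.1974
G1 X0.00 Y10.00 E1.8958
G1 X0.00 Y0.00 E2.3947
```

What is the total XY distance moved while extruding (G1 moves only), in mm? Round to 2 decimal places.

Sum the Euclidean lengths of each G1 segment: total = 48.00 mm.

48.00 mm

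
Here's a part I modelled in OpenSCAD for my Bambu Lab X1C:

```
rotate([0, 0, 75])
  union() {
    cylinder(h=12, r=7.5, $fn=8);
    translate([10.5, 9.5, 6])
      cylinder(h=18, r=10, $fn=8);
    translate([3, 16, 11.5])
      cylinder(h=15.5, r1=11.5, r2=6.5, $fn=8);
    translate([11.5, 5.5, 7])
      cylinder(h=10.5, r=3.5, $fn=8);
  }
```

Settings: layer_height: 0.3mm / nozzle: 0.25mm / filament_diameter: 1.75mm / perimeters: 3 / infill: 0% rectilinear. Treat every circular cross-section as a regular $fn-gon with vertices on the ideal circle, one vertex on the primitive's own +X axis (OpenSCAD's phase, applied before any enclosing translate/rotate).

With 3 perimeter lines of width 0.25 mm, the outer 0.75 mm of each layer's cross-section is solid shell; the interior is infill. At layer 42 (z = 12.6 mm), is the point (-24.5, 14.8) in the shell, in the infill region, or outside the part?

At z = 12.6 mm: the cylinder does not reach this height (z outside [0, 12]); the cylinder at (10.5, 9.5): section is a regular 8-gon, circumradius r=10; the cone at (3, 16): at t=0.071 of its height the radius interpolates to r₁+(r₂−r₁)t = 11.145, giving a regular 8-gon of that circumradius; the cylinder at (11.5, 5.5): section is a regular 8-gon, circumradius r=3.5; Taking the union: the regions partially overlap (shared area 160.52 mm²), so overlapping operands fuse into one piece — 1 connected region; (whole slice rotated 75° about Z — lengths, areas and connectivity unchanged). Overall, the cross-section is a single solid region. Undo the 75° rotation: the query point maps to (7.955, 27.496) in the un-rotated model frame. The nearest boundary edge runs (3.00, 27.15)→(10.88, 23.88); distance from the point to it = 2.22 mm. The point is not inside any of the regions above, so it lies outside the cross-section (2.22 mm from the nearest boundary).

outside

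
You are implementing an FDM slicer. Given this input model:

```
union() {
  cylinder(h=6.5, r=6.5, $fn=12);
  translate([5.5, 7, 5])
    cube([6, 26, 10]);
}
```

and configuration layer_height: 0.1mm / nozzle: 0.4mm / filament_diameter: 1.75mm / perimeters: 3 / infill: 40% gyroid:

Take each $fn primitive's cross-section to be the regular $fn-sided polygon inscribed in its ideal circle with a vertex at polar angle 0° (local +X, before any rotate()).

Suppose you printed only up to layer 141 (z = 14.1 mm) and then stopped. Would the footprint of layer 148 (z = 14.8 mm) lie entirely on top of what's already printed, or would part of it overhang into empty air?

entirely on top

Compare the two slices. At z = 14.1: the cylinder does not reach this height (z outside [0, 6.5]); the cube at (5.5, 7) (footprint 6×26) is included at this height (area 156.00 mm²); Taking the union: only the 6×26 cube at (5.5, 7) is present, so the union is just that shape — area = 156.00 mm². At z = 14.8: the cylinder is absent (z outside [0, 6.5]); the cube at (5.5, 7) is present — its section is the full 6×26 rectangle (area 156.00 mm²); Merging all regions: only the 6×26 cube at (5.5, 7) is present, so the union is just that shape — area = 156.00 mm². Checking containment: the cross-section at z = 14.8 is a subset of the cross-section at z = 14.1.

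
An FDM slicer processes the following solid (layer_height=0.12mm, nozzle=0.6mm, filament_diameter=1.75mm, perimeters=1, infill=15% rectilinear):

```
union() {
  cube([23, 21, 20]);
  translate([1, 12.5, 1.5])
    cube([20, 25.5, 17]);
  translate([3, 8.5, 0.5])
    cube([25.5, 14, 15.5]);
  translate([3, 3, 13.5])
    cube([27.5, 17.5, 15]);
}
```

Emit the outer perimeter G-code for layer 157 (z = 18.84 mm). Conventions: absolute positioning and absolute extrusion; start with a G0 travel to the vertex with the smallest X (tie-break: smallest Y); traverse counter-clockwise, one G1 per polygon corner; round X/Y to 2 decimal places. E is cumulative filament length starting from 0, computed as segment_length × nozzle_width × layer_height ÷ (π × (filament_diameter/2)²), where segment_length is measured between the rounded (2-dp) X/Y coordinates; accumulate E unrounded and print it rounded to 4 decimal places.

G0 X0.00 Y0.00 Z18.84
G1 X23.00 Y0.00 E0.6885
G1 X23.00 Y3.00 E0.7783
G1 X30.50 Y3.00 E1.0028
G1 X30.50 Y20.50 E1.5266
G1 X23.00 Y20.50 E1.7511
G1 X23.00 Y21.00 E1.7661
G1 X0.00 Y21.00 E2.4546
G1 X0.00 Y0.00 E3.0832

At z = 18.84 mm: the cube (footprint 23×21) is included at this height; the cube at (1, 12.5) does not reach this height (z outside [1.5, 18.5]); the cube at (3, 8.5) is absent (z outside [0.5, 16]); the 27.5×17.5 cube at (3, 3) contributes its full rectangle; Combining (union): the regions partially overlap (shared area 350.00 mm²), so overlapping operands fuse into one piece — 1 connected region. The outline is a single polygon with 8 vertices. Extrusion per mm of travel: 0.6 × 0.12 / (π × 0.875²) = 0.029934. Accumulating E over each segment gives final E = 3.0832.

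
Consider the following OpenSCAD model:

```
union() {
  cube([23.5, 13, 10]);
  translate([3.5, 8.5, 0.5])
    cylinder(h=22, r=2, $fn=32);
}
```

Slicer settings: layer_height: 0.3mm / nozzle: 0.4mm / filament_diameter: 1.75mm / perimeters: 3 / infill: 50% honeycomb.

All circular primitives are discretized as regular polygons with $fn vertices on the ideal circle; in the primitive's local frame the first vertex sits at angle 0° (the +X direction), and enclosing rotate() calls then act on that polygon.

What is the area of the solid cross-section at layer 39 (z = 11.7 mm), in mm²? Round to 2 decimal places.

12.49 mm²

At z = 11.7 mm: the cube is absent (z outside [0, 10]); the cylinder at (3.5, 8.5): section is a regular 32-gon, circumradius r=2 (area = (32/2)·2.000²·sin(360°/32) = 12.49 mm²); Combining (union): only the r=2 cylinder at (3.5, 8.5) is present, so the union is just that shape — area = 12.49 mm². Overall, the cross-section is a single solid region. Net area = 12.49 mm².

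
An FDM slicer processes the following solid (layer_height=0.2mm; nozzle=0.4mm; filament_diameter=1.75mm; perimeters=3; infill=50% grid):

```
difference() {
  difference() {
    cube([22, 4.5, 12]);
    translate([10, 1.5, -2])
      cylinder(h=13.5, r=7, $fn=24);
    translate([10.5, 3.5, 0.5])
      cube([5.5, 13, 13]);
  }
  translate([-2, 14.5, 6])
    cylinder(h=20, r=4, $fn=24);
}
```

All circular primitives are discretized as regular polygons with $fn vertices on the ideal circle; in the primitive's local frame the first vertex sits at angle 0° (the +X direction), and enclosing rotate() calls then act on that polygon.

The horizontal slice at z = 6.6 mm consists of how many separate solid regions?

2

At z = 6.6 mm: the cube (footprint 22×4.5) is included at this height; the r=7 cylinder at (10, 1.5) gives a regular 24-gon of circumradius 7 (constant along its height); the cube at (10.5, 3.5) (footprint 5.5×13) is included at this height; Taking the first minus the rest: starting from the 22×4.5 cube, the r=7 cylinder at (10, 1.5) partially overlaps it — only the 61.12 mm² overlap (of its 152.19 mm²) is removed, clipping the outline; the 5.5×13 cube at (10.5, 3.5) misses the remaining region (no effect) — 2 connected regions; the r=4 cylinder at (-2, 14.5) contributes a regular 24-gon of circumradius 4; Taking the first minus the rest: starting from that combined region, the r=4 cylinder at (-2, 14.5) misses the remaining region (no effect) — 2 connected regions. The result has 2 disconnected regions.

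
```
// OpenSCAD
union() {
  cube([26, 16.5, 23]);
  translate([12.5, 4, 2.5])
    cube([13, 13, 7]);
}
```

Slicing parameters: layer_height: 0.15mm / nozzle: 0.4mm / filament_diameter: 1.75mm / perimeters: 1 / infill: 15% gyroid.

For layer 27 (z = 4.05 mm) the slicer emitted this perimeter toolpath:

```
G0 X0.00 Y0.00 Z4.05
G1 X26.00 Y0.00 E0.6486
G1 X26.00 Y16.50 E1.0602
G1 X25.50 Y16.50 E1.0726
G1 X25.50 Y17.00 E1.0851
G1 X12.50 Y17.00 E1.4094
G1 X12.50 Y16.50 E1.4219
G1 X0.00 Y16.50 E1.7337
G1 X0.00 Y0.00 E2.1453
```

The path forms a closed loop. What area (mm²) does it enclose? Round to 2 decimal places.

435.50 mm²

Apply the shoelace formula to the sequence of (X, Y) vertices; enclosed area = 435.50 mm².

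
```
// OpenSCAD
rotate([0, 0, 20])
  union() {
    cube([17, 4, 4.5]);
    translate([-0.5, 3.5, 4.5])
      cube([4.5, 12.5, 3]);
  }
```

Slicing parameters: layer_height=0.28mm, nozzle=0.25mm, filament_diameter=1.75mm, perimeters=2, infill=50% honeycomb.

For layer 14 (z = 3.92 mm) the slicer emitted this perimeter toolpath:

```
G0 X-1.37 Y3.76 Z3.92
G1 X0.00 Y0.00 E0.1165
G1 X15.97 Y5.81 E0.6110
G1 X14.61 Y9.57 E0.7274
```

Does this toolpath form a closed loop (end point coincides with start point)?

Start point (G0): (-1.37, 3.76). End point (last G1): the path does not return to the start — open.

no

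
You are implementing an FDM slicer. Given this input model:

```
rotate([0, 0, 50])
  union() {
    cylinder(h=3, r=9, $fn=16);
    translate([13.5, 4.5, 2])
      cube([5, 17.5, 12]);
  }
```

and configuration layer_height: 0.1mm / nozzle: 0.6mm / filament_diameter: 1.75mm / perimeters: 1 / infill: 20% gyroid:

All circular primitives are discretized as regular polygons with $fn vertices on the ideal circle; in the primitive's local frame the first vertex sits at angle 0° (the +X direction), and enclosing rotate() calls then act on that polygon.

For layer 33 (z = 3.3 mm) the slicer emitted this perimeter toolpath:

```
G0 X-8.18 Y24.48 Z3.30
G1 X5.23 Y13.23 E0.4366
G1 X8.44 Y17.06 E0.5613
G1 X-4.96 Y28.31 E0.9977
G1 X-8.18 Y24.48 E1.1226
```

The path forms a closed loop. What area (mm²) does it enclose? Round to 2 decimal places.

87.51 mm²

Apply the shoelace formula to the sequence of (X, Y) vertices; enclosed area = 87.51 mm².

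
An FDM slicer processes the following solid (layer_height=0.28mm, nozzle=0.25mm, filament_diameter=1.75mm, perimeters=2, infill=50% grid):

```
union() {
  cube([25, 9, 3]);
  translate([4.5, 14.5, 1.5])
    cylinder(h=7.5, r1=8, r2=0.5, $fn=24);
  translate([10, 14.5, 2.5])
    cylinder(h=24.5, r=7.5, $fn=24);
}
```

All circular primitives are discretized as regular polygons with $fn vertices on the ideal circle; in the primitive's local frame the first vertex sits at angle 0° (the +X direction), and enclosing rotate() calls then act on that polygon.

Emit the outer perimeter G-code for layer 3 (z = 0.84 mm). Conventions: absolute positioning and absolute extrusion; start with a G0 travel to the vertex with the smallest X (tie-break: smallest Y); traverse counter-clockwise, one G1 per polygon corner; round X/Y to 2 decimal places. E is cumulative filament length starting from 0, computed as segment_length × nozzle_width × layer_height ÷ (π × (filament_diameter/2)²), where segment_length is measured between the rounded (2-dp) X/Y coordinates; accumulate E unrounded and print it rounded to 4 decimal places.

G0 X0.00 Y0.00 Z0.84
G1 X25.00 Y0.00 E0.7276
G1 X25.00 Y9.00 E0.9895
G1 X0.00 Y9.00 E1.7171
G1 X0.00 Y0.00 E1.9790

At z = 0.84 mm: the cube (footprint 25×9) is included at this height; the cone at (4.5, 14.5) does not reach this height (z outside [1.5, 9]); the cylinder at (10, 14.5) is absent (z outside [2.5, 27]); Taking the union: only the 25×9 cube is present, so the union is just that shape — 1 connected region. The outline is a single polygon with 4 vertices. Extrusion per mm of travel: 0.25 × 0.28 / (π × 0.875²) = 0.029103. Accumulating E over each segment gives final E = 1.9790.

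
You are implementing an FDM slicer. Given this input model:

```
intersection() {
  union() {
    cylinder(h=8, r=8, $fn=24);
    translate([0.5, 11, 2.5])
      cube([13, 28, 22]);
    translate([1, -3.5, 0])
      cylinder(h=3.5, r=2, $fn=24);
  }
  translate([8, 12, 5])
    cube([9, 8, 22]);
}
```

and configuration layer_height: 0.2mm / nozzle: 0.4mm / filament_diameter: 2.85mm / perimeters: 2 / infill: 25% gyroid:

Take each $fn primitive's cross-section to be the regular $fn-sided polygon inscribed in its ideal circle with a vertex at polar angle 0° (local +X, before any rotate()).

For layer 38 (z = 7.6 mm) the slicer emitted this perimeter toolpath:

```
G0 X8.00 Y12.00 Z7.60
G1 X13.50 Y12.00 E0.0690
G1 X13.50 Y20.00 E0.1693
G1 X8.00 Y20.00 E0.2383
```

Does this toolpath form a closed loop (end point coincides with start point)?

no

Start point (G0): (8.00, 12.00). End point (last G1): the path does not return to the start — open.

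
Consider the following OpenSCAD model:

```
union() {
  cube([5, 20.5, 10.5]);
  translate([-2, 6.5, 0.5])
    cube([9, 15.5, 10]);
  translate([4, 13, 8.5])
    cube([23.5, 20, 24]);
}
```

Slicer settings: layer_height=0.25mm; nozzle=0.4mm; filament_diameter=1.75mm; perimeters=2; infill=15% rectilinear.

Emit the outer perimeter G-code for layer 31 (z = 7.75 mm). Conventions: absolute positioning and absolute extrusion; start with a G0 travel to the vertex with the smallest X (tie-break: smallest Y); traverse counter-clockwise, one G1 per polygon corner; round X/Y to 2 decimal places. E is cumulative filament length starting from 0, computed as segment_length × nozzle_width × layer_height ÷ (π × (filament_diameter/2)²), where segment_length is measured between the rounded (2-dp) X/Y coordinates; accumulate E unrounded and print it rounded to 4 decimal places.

G0 X-2.00 Y6.50 Z7.75
G1 X0.00 Y6.50 E0.0832
G1 X0.00 Y0.00 E0.3534
G1 X5.00 Y0.00 E0.5613
G1 X5.00 Y6.50 E0.8315
G1 X7.00 Y6.50 E0.9147
G1 X7.00 Y22.00 E1.5591
G1 X-2.00 Y22.00 E1.9332
G1 X-2.00 Y6.50 E2.5777

At z = 7.75 mm: the cube (footprint 5×20.5) is included at this height; the 9×15.5 cube at (-2, 6.5) contributes its full rectangle; the cube at (4, 13) does not reach this height (z outside [8.5, 32.5]); Merging all regions: the regions partially overlap (shared area 70.00 mm²), so overlapping operands fuse into one piece — 1 connected region. The outline is a single polygon with 8 vertices. Extrusion per mm of travel: 0.4 × 0.25 / (π × 0.875²) = 0.041575. Accumulating E over each segment gives final E = 2.5777.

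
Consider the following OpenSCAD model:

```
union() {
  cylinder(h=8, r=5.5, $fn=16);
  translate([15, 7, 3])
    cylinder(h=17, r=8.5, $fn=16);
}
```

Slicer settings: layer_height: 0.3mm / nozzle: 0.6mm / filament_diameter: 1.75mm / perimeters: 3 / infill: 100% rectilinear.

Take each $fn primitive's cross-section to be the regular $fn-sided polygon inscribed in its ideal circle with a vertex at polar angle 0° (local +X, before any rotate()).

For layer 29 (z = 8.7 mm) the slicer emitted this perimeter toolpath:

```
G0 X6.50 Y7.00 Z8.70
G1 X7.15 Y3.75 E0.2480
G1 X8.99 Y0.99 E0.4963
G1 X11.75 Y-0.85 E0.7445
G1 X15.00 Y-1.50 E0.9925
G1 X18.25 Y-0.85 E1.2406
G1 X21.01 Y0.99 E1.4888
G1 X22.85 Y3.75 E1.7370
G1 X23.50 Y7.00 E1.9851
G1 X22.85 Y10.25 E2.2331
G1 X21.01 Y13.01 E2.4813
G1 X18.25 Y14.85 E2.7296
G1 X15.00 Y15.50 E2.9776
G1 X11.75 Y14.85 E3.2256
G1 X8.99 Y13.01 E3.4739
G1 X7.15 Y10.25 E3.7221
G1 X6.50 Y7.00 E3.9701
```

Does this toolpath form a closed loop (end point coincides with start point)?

Start point (G0): (6.50, 7.00). End point (last G1): the path returns to the start — closed.

yes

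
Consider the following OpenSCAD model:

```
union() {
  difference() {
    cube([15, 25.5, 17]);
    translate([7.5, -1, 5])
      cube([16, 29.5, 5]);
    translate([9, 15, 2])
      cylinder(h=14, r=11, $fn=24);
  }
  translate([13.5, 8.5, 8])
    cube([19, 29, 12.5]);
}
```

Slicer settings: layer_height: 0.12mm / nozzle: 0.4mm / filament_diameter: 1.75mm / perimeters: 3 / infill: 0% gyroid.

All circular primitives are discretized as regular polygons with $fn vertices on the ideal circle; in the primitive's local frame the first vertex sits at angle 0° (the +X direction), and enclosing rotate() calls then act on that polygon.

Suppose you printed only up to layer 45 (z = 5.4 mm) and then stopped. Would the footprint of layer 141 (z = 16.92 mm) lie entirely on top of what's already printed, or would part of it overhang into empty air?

part overhangs

Compare the two slices. At z = 5.4: the cube (footprint 15×25.5) is included at this height (area 382.50 mm²); the 16×29.5 cube at (7.5, -1) contributes its full rectangle (area 472.00 mm²); the cylinder at (9, 15): section is a regular 24-gon, circumradius r=11 (area = (24/2)·11.000²·sin(360°/24) = 375.81 mm²); Taking the first minus the rest: starting from the 15×25.5 cube (382.50 mm²), the 16×29.5 cube at (7.5, -1) partially overlaps it — only the 191.25 mm² overlap (of its 472.00 mm²) is removed, clipping the outline; the r=11 cylinder at (9, 15) partially overlaps it — only the 138.50 mm² overlap (of its 375.81 mm²) is removed, clipping the outline — area = 52.75 mm²; the cube at (13.5, 8.5) is not intersected at this z (z outside [8, 20.5]); Combining (union): only that combined region is present, so the union is just that shape — area = 52.75 mm². At z = 16.92: the 15×25.5 cube contributes its full rectangle (area 382.50 mm²); the cube at (7.5, -1) is absent (z outside [5, 10]); the cylinder at (9, 15) does not reach this height (z outside [2, 16]); Taking the first minus the rest: none of the subtracted shapes is present at this height, so the 15×25.5 cube is unchanged — area = 382.50 mm²; the cube at (13.5, 8.5) is present — its section is the full 19×29 rectangle (area 551.00 mm²); Taking the union: the regions partially overlap — summed areas 933.50 mm² minus the doubly-counted overlap 25.50 mm² gives 908.00 mm² — area = 908.00 mm². Checking containment: at z = 16.92 the cross-section extends beyond the z = 5.4 cross-section by about 855.25 mm².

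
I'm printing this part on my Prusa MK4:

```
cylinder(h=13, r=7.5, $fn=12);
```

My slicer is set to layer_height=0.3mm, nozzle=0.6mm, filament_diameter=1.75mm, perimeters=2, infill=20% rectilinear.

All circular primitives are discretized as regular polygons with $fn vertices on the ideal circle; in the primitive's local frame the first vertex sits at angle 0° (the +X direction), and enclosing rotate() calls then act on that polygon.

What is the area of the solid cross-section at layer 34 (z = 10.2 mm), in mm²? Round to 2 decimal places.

At z = 10.2 mm: the r=7.5 cylinder contributes a regular 12-gon of circumradius 7.5 (area = (12/2)·7.500²·sin(360°/12) = 168.75 mm²). Overall, the cross-section is a single solid region. Net area = 168.75 mm².

168.75 mm²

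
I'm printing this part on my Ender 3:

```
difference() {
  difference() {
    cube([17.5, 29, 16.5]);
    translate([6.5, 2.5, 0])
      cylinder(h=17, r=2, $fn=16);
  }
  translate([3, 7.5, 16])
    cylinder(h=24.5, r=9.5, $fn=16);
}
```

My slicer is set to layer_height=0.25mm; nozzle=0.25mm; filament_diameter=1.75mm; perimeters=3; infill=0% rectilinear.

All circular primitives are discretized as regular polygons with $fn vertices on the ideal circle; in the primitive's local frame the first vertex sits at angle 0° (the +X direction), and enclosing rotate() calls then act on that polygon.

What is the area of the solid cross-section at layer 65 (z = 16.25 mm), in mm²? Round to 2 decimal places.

326.42 mm²

At z = 16.25 mm: the cube is present — its section is the full 17.5×29 rectangle (area 507.50 mm²); the r=2 cylinder at (6.5, 2.5) gives a regular 16-gon of circumradius 2 (constant along its height) (area = (16/2)·2.000²·sin(360°/16) = 12.25 mm²); Taking the first minus the rest: starting from the 17.5×29 cube (507.50 mm²), the r=2 cylinder at (6.5, 2.5) lies wholly inside it (removes its full 12.25 mm² and its 12.49 mm outline becomes a hole wall) — area = 495.25 mm²; the r=9.5 cylinder at (3, 7.5) contributes a regular 16-gon of circumradius 9.5 (area = (16/2)·9.500²·sin(360°/16) = 276.30 mm²); Subtracting the remaining from the first: starting from the result so far (495.25 mm²), the r=9.5 cylinder at (3, 7.5) partially overlaps it — only the 168.83 mm² overlap (of its 276.30 mm²) is removed, clipping the outline — area = 326.42 mm². Overall, the cross-section is a single solid region. Net area = 326.42 mm².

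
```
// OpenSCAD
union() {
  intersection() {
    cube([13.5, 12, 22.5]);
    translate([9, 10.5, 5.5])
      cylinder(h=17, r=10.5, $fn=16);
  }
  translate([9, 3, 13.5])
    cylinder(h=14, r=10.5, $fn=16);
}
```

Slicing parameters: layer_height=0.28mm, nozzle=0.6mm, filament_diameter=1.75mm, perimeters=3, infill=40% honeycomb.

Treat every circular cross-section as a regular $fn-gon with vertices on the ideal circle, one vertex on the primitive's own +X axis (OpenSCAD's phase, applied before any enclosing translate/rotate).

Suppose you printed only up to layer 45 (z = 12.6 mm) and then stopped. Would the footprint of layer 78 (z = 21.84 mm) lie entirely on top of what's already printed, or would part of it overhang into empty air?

part overhangs

Compare the two slices. At z = 12.6: the cube is present — its section is the full 13.5×12 rectangle (area 162.00 mm²); the r=10.5 cylinder at (9, 10.5) contributes a regular 16-gon of circumradius 10.5 (area = (16/2)·10.500²·sin(360°/16) = 337.53 mm²); Keeping only the common overlap: the r=10.5 cylinder at (9, 10.5) partially overlaps the 13.5×12 cube; clipping to the common part keeps 145.02 mm² — area = 145.02 mm²; the cylinder at (9, 3) does not reach this height (z outside [13.5, 27.5]); Taking the union: only the result so far is present, so the union is just that shape — area = 145.02 mm². At z = 21.84: the cube is present — its section is the full 13.5×12 rectangle (area 162.00 mm²); the cylinder at (9, 10.5): section is a regular 16-gon, circumradius r=10.5 (area = (16/2)·10.500²·sin(360°/16) = 337.53 mm²); Keeping only the common overlap: the r=10.5 cylinder at (9, 10.5) partially overlaps the 13.5×12 cube; clipping to the common part keeps 145.02 mm² — area = 145.02 mm²; the cylinder at (9, 3): section is a regular 16-gon, circumradius r=10.5 (area = (16/2)·10.500²·sin(360°/16) = 337.53 mm²); Combining (union): the regions partially overlap — summed areas 482.55 mm² minus the doubly-counted overlap 138.83 mm² gives 343.72 mm² — area = 343.72 mm². Checking containment: at z = 21.84 the cross-section extends beyond the z = 12.6 cross-section by about 198.70 mm².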